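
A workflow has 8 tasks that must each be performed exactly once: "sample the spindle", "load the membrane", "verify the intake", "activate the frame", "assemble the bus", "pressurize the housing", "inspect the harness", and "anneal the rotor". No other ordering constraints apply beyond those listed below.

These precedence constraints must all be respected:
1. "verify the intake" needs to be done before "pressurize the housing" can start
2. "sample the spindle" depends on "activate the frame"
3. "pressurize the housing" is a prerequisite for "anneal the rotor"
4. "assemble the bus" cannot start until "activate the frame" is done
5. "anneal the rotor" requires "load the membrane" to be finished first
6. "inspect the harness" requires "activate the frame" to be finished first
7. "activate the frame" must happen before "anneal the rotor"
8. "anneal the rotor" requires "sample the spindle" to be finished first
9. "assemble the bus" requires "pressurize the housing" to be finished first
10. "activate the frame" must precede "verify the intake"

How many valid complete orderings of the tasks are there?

266

The tasks with no prerequisites are "load the membrane", "activate the frame"; any of them can be placed first.
Systematically extending each partial ordering one task at a time and counting, there are 266 complete orderings.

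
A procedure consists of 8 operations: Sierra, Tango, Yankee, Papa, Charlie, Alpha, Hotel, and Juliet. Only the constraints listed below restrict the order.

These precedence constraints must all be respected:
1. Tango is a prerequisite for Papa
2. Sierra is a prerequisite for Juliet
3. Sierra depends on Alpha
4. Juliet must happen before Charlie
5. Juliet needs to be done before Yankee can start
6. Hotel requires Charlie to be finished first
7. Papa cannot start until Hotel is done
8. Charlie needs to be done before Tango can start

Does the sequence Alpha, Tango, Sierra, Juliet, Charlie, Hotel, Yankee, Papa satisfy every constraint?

Here Charlie comes after Tango.
Since Charlie is required before Tango, the ordering is invalid.

No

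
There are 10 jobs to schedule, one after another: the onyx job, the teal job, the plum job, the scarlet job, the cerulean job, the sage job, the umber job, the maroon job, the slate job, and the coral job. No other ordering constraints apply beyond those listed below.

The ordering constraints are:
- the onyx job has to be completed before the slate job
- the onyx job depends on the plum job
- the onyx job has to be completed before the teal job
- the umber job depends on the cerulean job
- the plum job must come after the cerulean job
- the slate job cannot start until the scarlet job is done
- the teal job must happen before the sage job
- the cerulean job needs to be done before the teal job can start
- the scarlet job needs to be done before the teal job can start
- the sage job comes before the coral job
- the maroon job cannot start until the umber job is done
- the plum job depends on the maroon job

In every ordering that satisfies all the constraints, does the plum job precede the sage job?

Chaining the stated constraints: the plum job → the onyx job → the teal job → the sage job.
Hence the plum job necessarily comes before the sage job.

Yes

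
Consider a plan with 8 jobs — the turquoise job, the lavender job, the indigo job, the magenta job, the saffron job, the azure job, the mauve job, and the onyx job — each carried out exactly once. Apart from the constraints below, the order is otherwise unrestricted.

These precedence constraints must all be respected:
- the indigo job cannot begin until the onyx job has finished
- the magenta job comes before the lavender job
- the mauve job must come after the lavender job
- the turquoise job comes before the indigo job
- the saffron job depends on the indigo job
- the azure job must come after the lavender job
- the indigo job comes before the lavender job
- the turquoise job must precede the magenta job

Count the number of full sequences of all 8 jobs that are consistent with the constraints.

2 jobs have no prerequisites (the turquoise job, the onyx job), so any of them could come first.
Counting all ways to extend the partial order to a total order gives 44.

44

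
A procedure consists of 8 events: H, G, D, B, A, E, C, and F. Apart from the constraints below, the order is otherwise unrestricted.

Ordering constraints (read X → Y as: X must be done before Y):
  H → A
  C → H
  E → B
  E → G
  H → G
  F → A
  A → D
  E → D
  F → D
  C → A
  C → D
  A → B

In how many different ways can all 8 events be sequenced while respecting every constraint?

120

3 events have no prerequisites (E, C, F), so any of them could come first.
Enumerating by repeatedly choosing an available event (one whose prerequisites are all placed) gives 120 distinct complete orderings.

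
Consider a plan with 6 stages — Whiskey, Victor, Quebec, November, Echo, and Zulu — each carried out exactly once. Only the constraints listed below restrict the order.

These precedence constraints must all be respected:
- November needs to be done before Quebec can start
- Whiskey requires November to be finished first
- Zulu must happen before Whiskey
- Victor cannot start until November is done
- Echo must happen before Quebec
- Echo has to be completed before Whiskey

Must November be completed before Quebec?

Yes

Following the dependencies: November → Quebec.
That forces November before Quebec in every valid schedule.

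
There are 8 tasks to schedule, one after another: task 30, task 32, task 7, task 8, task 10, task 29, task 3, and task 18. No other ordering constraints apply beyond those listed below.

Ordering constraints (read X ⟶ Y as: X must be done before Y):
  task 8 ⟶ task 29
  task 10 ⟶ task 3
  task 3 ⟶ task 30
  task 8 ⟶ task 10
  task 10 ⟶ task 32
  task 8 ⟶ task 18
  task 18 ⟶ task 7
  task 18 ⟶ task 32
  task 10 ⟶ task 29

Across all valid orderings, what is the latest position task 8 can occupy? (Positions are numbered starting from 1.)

1

The tasks that are forced after task 8, directly or by a chain of constraints, are task 30, task 32, task 7, task 10, task 29, task 3, task 18. That's 7 tasks.
So at least 7 tasks follow task 8, putting task 8 no later than position 1. That position is achievable by scheduling everything else first.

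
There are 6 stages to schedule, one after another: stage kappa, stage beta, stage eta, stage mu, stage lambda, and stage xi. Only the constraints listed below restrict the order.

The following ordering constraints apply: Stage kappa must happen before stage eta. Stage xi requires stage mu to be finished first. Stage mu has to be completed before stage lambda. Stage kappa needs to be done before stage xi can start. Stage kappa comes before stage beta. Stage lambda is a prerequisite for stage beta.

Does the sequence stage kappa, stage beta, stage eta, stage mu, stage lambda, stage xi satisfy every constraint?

The sequence places stage beta ahead of stage lambda.
That contradicts the constraint that stage lambda must precede stage beta.

No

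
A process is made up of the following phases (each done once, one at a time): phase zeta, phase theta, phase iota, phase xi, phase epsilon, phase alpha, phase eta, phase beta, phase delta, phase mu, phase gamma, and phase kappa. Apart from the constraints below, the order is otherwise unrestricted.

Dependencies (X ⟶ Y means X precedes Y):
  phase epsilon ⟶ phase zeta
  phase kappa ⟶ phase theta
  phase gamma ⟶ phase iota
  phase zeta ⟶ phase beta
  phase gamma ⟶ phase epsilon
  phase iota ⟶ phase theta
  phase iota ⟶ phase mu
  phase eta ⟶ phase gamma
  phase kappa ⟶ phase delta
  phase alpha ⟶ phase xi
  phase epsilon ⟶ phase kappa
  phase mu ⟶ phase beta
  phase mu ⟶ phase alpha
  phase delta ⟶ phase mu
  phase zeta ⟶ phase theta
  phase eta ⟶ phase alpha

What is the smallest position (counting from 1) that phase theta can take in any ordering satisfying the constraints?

The phases that are forced before phase theta, directly or transitively, are phase zeta, phase iota, phase epsilon, phase eta, phase gamma, phase kappa. That's 6 phases.
So at minimum 6 phases come before phase theta, putting phase theta no earlier than position 7. That position is achievable by scheduling exactly those predecessors first.

7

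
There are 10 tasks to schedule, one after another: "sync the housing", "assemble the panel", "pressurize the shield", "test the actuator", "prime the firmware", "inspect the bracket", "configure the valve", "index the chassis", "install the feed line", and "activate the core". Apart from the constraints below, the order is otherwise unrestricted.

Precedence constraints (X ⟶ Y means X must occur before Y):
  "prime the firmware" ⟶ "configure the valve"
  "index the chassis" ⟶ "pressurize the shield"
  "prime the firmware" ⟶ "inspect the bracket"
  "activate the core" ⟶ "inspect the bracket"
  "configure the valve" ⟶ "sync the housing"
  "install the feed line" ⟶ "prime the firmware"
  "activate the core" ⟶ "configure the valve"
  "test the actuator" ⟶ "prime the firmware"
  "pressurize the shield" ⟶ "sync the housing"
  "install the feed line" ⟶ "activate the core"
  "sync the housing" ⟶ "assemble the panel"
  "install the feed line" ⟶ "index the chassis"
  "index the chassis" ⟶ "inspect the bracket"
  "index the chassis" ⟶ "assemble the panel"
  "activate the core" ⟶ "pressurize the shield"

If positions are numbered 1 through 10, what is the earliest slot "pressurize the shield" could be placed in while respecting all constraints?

4

The tasks that are forced before "pressurize the shield", directly or transitively, are "index the chassis", "install the feed line", "activate the core". That's 3 tasks.
So at minimum 3 tasks come before "pressurize the shield", putting "pressurize the shield" no earlier than position 4. That position is achievable by scheduling exactly those predecessors first.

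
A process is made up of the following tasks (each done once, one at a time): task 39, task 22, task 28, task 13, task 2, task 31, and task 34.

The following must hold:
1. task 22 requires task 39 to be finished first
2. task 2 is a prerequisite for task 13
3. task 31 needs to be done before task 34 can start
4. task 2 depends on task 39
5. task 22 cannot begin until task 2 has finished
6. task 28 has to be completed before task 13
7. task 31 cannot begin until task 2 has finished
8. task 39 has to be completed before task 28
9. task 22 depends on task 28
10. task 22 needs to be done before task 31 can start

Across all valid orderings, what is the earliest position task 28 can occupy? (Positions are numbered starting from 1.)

The only task forced before task 28 (directly or transitively) is task 39.
So at minimum 1 task comes before task 28, putting task 28 no earlier than position 2. That position is achievable by scheduling exactly that predecessor first.

2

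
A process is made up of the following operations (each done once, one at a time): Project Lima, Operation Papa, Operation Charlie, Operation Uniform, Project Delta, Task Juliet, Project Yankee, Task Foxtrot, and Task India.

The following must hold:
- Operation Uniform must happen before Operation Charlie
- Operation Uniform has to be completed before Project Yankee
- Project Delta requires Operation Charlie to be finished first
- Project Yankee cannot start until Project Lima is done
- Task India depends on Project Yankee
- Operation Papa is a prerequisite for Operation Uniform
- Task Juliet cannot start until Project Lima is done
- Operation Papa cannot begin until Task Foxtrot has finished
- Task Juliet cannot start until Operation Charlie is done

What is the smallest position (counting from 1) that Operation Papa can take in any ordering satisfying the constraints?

Working backwards through the constraints from Operation Papa, its only required predecessor is Task Foxtrot.
So at minimum 1 operation comes before Operation Papa, putting Operation Papa no earlier than position 2. That position is achievable by scheduling exactly that predecessor first.

2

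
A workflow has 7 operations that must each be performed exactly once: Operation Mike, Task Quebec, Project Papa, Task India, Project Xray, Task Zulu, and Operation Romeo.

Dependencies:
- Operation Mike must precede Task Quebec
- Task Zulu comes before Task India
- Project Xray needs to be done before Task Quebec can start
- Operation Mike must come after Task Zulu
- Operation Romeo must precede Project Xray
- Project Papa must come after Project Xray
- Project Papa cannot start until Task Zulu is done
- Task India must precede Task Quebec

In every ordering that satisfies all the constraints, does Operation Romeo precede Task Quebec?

Yes

Tracing the constraints gives a chain: Operation Romeo → Project Xray → Task Quebec.
So Operation Romeo must precede Task Quebec in any valid ordering.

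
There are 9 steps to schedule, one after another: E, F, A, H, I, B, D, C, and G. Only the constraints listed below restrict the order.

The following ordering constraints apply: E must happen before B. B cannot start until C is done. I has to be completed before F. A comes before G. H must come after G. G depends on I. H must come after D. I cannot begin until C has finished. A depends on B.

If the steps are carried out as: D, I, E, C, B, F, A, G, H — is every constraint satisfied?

In the proposed order, I appears before C.
But one of the constraints requires C before I, so this ordering violates it.

No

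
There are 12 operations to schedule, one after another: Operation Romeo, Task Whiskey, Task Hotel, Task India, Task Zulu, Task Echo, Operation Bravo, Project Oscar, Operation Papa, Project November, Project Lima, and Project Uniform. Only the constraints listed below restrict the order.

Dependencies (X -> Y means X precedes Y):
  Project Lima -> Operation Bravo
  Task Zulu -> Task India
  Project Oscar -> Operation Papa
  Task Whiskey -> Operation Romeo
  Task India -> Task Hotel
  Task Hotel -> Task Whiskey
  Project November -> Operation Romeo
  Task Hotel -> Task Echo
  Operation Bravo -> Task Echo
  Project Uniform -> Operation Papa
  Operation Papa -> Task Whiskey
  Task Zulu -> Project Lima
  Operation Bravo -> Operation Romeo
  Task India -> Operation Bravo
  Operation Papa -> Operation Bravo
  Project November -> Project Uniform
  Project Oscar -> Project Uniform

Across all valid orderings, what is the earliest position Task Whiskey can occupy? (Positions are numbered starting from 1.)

8

The operations that are forced before Task Whiskey, directly or transitively, are Task Hotel, Task India, Task Zulu, Project Oscar, Operation Papa, Project November, Project Uniform. That's 7 operations.
So at minimum 7 operations come before Task Whiskey, putting Task Whiskey no earlier than position 8. That position is achievable by scheduling exactly those predecessors first.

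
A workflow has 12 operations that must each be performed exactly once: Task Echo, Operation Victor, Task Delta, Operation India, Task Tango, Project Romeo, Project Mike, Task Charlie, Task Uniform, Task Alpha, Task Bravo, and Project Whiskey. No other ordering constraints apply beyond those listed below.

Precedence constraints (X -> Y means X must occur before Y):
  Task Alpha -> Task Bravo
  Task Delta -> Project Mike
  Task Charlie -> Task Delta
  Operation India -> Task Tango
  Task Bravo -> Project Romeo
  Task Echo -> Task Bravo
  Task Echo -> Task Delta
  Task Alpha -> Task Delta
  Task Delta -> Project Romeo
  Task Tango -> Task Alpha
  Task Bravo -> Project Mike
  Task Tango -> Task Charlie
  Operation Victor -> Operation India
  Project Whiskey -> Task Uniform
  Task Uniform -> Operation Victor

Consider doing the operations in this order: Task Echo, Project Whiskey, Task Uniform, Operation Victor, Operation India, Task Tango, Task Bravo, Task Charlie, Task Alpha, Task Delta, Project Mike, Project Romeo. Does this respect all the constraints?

Here Task Alpha comes after Task Bravo.
But one of the constraints requires Task Alpha before Task Bravo, so this ordering violates it.

No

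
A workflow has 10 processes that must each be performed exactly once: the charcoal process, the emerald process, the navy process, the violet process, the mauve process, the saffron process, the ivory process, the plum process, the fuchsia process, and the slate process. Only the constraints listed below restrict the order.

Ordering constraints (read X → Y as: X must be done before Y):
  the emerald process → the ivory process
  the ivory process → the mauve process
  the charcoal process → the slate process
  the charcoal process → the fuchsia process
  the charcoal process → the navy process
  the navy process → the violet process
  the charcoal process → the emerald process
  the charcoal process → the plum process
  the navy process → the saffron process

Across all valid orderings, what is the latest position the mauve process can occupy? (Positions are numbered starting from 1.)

10

Nothing depends on the mauve process, so it can be the final process, position 10.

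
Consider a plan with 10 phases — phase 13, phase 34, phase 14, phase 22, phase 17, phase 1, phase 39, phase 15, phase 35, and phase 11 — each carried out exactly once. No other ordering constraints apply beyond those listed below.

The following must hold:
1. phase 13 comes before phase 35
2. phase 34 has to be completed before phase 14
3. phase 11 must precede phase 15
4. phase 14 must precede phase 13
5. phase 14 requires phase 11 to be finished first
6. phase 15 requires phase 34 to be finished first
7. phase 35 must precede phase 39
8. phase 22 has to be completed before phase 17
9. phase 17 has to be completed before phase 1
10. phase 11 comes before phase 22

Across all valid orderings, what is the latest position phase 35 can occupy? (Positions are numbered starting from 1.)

Following the constraints forward from phase 35, its only required successor is phase 39.
With 1 mandatory successor out of 10 phases total, the latest slot for phase 35 is 10−1 = 9, and it's reachable by doing all non-successors before phase 35.

9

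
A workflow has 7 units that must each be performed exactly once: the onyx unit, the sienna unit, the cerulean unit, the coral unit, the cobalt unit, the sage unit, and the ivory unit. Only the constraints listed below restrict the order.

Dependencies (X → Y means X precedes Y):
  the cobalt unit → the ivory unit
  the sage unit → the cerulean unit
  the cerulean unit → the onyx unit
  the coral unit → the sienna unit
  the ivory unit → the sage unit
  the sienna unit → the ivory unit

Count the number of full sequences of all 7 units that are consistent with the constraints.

2 units have no prerequisites (the coral unit, the cobalt unit), so any of them could come first.
Systematically extending each partial ordering one unit at a time and counting, there are 3 complete orderings.

3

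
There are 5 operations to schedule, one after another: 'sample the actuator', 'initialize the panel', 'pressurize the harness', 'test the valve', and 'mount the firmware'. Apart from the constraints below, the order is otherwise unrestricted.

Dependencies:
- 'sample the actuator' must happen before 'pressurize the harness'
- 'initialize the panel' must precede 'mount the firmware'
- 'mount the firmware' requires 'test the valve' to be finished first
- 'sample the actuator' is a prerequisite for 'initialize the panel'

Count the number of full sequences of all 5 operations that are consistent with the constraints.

11

2 operations have no prerequisites ('sample the actuator', 'test the valve'), so any of them could come first.
Systematically extending each partial ordering one operation at a time and counting, there are 11 complete orderings.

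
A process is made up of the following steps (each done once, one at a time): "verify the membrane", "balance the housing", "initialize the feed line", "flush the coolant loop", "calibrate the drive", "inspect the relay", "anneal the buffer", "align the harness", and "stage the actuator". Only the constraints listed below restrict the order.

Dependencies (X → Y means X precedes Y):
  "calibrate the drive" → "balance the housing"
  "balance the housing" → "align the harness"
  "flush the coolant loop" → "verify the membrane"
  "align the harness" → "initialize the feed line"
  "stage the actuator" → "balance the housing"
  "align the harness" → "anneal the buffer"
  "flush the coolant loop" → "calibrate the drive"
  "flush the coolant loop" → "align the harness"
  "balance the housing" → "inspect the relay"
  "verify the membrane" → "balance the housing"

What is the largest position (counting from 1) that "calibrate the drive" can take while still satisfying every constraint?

Every step that must follow "calibrate the drive" has to come after it. Tracing all chains starting from "calibrate the drive", those steps are: "balance the housing", "initialize the feed line", "inspect the relay", "anneal the buffer", "align the harness" — 5 in total.
With 5 mandatory successors out of 9 steps total, the latest slot for "calibrate the drive" is 9−5 = 4, and it's reachable by doing all non-successors before "calibrate the drive".

4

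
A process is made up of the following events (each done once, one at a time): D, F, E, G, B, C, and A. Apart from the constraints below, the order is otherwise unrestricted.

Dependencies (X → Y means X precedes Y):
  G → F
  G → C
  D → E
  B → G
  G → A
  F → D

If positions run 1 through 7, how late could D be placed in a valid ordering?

The only event forced after D (directly or by a chain) is E.
With 1 mandatory successor out of 7 events total, the latest slot for D is 7−1 = 6, and it's reachable by doing all non-successors before D.

6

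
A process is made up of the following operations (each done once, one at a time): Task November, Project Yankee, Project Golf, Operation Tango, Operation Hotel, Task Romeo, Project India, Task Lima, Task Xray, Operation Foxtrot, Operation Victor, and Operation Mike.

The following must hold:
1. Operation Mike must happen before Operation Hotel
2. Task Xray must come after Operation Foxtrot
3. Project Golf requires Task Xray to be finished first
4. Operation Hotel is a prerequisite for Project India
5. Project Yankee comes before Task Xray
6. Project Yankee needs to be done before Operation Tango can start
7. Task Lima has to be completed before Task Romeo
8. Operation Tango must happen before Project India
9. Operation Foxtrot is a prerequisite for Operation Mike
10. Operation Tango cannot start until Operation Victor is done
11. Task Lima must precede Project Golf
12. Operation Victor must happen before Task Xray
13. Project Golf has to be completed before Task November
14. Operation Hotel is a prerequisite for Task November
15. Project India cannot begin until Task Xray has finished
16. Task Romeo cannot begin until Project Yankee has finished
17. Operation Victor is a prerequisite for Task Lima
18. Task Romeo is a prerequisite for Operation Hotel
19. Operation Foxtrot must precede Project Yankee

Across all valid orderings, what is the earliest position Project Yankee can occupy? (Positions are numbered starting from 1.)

The only operation forced before Project Yankee (directly or transitively) is Operation Foxtrot.
So at minimum 1 operation comes before Project Yankee, putting Project Yankee no earlier than position 2. That position is achievable by scheduling exactly that predecessor first.

2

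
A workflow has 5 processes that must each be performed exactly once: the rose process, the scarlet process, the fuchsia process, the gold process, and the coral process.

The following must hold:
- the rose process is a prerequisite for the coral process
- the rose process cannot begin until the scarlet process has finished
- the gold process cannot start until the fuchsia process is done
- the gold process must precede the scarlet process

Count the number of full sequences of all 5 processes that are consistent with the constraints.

The fuchsia process is the only process with nothing required before it, so every ordering starts there.
Continuing from there, at each step only one process has all its prerequisites placed, so the ordering is fully determined — there is exactly 1.

1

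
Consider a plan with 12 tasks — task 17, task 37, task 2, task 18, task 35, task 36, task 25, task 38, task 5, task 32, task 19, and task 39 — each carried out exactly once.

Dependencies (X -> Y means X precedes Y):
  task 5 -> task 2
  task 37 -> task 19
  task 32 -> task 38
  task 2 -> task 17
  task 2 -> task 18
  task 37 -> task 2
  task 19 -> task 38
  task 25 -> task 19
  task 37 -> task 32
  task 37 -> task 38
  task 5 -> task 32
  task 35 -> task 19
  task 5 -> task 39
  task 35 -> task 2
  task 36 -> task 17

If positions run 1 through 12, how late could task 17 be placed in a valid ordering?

Nothing depends on task 17, so it can be the final task, position 12.

12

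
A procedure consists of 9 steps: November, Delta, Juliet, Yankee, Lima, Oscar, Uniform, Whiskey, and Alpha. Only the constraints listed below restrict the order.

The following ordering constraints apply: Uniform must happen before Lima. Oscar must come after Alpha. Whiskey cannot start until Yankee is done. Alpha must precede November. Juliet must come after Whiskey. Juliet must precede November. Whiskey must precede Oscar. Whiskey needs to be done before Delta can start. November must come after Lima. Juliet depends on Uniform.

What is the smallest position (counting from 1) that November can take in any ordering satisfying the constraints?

7

The steps that are forced before November, directly or transitively, are Juliet, Yankee, Lima, Uniform, Whiskey, Alpha. That's 6 steps.
So at minimum 6 steps come before November, putting November no earlier than position 7. That position is achievable by scheduling exactly those predecessors first.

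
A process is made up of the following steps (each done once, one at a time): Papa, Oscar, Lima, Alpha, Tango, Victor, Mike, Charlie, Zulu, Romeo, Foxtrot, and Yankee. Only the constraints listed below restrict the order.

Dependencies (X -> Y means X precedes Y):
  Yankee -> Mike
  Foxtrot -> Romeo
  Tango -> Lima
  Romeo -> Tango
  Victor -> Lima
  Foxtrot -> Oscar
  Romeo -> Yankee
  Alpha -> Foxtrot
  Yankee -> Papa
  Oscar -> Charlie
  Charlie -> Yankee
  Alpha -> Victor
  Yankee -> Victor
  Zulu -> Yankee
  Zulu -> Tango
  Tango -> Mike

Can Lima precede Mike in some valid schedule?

The constraints leave Lima and Mike unordered relative to each other; nothing requires Mike earlier.
That means at least one valid schedule has Lima before Mike.

Yes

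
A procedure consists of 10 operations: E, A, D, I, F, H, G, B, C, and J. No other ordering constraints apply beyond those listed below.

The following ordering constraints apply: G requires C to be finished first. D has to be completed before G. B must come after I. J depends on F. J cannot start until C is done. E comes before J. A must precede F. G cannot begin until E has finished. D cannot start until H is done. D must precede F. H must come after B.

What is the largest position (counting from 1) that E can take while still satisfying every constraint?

8

Every operation that must follow E has to come after it. Tracing all chains starting from E, those operations are: G, J — 2 in total.
So at least 2 operations follow E, putting E no later than position 8. That position is achievable by scheduling everything else first.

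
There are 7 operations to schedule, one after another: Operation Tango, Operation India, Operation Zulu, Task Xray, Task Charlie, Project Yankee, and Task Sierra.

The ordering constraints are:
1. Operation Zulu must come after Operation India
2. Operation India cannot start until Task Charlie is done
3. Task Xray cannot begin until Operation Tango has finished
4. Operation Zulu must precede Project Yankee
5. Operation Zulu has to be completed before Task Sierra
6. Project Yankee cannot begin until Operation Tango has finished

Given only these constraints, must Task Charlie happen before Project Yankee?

Yes

There is a constraint chain Task Charlie → Operation India → Operation Zulu → Project Yankee.
That forces Task Charlie before Project Yankee in every valid schedule.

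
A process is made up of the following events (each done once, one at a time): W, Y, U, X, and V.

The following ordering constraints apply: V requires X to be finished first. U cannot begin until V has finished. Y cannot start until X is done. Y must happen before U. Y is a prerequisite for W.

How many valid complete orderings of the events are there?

5

X is the only event with nothing required before it, so every ordering starts there.
Systematically extending each partial ordering one event at a time and counting, there are 5 complete orderings.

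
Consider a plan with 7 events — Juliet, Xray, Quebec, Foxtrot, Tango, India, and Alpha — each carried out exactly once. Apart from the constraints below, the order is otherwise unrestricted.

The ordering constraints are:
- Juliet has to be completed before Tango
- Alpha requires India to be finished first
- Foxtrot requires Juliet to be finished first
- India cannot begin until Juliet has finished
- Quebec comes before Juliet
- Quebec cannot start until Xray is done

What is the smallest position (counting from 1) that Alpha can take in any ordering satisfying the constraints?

5

Working backwards through the constraints from Alpha, its full set of required predecessors is Juliet, Xray, Quebec, India — 4 of them.
With 4 mandatory predecessors, the earliest Alpha can sit is position 4+1 = 5, and placing just those 4 first achieves it.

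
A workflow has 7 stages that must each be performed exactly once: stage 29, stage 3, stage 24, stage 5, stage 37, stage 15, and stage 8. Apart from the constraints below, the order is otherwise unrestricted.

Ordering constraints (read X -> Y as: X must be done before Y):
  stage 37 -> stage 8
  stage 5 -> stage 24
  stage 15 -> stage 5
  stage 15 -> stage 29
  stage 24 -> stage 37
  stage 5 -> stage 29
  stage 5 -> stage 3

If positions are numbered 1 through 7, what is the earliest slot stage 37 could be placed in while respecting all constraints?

Working backwards through the constraints from stage 37, its full set of required predecessors is stage 24, stage 5, stage 15 — 3 of them.
With 3 mandatory predecessors, the earliest stage 37 can sit is position 3+1 = 4, and placing just those 3 first achieves it.

4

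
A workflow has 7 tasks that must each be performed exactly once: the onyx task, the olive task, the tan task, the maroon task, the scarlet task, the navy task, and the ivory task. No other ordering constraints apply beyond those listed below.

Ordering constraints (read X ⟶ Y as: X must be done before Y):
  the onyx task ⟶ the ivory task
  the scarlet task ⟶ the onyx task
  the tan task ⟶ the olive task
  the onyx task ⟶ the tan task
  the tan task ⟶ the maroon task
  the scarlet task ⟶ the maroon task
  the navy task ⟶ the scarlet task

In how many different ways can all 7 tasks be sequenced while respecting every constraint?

The navy task is the only task with nothing required before it, so every ordering starts there.
Counting all ways to extend the partial order to a total order gives 8.

8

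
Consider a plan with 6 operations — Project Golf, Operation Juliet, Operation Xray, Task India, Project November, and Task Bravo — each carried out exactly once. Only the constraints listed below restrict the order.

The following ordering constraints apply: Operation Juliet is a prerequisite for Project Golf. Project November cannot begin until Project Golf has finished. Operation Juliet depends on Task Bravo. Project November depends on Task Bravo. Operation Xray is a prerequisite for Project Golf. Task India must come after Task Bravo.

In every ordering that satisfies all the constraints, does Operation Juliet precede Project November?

Yes

Tracing the constraints gives a chain: Operation Juliet → Project Golf → Project November.
So Operation Juliet must precede Project November in any valid ordering.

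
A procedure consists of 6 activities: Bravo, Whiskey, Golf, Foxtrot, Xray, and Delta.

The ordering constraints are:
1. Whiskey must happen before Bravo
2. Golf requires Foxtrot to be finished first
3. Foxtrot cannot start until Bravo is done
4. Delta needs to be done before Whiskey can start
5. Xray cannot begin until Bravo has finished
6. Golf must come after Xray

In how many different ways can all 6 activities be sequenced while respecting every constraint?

Delta is the only activity with nothing required before it, so every ordering starts there.
Systematically extending each partial ordering one activity at a time and counting, there are 2 complete orderings.

2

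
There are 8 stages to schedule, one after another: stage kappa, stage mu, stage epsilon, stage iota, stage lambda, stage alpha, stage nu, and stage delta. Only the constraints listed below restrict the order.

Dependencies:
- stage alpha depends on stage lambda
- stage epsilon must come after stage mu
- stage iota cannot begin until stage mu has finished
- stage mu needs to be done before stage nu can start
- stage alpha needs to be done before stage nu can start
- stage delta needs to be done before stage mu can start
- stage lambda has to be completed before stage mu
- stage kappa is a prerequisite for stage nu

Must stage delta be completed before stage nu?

There is a constraint chain stage delta → stage mu → stage nu.
So stage delta must precede stage nu in any valid ordering.

Yes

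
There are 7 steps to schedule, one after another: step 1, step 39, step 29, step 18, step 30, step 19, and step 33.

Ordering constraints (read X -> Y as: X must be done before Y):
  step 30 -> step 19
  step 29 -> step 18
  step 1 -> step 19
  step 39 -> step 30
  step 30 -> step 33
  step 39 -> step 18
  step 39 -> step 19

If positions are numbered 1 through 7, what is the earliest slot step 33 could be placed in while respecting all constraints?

The steps that are forced before step 33, directly or transitively, are step 39, step 30. That's 2 steps.
So at minimum 2 steps come before step 33, putting step 33 no earlier than position 3. That position is achievable by scheduling exactly those predecessors first.

3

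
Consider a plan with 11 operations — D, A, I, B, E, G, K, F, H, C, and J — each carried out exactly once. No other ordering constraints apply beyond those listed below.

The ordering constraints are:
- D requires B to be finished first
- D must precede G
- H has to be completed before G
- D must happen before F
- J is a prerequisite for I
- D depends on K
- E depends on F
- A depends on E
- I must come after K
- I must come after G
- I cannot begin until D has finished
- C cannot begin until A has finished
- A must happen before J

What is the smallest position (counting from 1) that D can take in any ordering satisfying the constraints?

Working backwards through the constraints from D, its full set of required predecessors is B, K — 2 of them.
So at minimum 2 operations come before D, putting D no earlier than position 3. That position is achievable by scheduling exactly those predecessors first.

3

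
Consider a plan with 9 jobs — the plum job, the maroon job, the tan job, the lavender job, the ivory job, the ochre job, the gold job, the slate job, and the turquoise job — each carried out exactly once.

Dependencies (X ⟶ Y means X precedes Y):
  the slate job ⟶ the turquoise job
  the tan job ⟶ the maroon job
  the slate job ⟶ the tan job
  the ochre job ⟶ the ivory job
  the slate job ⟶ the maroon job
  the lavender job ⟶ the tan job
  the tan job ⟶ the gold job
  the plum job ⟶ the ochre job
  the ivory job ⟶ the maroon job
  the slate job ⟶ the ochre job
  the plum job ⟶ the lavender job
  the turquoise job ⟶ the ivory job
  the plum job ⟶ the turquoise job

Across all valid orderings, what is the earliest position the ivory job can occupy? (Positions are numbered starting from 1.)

5

Every job that must precede the ivory job has to come before it. Tracing all chains that end at the ivory job, those jobs are: the plum job, the ochre job, the slate job, the turquoise job — 4 in total.
So at minimum 4 jobs come before the ivory job, putting the ivory job no earlier than position 5. That position is achievable by scheduling exactly those predecessors first.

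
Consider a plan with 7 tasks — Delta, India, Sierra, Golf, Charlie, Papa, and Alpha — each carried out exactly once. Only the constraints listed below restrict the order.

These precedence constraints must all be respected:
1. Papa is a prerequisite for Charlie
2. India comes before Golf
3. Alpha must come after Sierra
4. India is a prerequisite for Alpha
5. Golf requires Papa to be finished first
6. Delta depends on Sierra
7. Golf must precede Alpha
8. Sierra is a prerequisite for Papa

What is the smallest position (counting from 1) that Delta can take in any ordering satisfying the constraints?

Working backwards through the constraints from Delta, its only required predecessor is Sierra.
With 1 mandatory predecessor, the earliest Delta can sit is position 1+1 = 2, and placing just that one first achieves it.

2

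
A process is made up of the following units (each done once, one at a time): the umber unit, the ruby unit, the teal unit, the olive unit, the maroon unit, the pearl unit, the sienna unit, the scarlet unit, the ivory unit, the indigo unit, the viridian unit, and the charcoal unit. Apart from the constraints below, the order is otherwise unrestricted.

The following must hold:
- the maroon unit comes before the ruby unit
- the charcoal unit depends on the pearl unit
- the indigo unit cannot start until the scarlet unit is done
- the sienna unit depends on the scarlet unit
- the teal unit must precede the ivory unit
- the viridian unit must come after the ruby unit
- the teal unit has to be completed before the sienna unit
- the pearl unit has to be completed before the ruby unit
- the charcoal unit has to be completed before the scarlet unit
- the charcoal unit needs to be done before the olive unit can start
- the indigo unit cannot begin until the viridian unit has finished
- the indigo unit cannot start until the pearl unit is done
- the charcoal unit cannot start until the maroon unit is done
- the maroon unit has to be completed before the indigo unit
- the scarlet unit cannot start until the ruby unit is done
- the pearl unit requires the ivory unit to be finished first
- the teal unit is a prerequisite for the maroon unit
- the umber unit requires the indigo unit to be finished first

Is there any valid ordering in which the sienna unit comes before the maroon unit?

No

There is a dependency chain the maroon unit → the charcoal unit → the scarlet unit → the sienna unit, so the sienna unit always comes after the maroon unit.
Hence the sienna unit can never be scheduled before the maroon unit.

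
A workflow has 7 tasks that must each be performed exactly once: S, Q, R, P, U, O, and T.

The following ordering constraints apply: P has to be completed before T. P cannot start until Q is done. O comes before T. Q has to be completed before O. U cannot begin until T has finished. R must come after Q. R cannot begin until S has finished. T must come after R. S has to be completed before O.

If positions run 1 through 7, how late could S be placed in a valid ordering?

3

Following every chain forward from S, the tasks that must come later are R, U, O, T — 4 of them.
With 4 mandatory successors out of 7 tasks total, the latest slot for S is 7−4 = 3, and it's reachable by doing all non-successors before S.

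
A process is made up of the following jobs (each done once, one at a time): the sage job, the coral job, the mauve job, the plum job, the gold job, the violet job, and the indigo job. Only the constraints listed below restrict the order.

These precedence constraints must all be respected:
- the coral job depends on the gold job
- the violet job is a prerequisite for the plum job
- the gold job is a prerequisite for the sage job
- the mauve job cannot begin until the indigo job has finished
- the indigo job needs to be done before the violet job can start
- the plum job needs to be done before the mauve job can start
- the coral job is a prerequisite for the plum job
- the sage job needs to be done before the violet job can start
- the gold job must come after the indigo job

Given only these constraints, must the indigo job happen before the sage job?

Yes

Chaining the stated constraints: the indigo job → the gold job → the sage job.
That forces the indigo job before the sage job in every valid schedule.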